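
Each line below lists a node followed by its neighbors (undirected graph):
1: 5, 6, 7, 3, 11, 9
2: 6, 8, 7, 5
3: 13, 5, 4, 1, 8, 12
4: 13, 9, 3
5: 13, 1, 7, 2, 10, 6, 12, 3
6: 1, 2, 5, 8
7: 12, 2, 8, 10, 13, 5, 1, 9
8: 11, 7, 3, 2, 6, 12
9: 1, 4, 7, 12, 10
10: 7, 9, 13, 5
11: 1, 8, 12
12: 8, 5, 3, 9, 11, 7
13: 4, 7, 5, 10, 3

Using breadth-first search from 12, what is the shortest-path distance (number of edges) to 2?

2

Level 0: 12
Level 1: 3, 5, 7, 8, 9, 11
Level 2: 1, 2, 4, 6, 10, 13
2 first appears at level 2.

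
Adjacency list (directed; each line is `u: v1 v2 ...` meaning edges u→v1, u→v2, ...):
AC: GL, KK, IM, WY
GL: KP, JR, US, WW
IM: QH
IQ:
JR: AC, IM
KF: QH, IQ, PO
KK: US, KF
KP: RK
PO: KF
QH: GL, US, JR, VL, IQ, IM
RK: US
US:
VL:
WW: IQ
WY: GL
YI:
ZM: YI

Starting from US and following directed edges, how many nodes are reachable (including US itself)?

BFS from US visits: US
Reachable nodes: 1 of 17 total.

1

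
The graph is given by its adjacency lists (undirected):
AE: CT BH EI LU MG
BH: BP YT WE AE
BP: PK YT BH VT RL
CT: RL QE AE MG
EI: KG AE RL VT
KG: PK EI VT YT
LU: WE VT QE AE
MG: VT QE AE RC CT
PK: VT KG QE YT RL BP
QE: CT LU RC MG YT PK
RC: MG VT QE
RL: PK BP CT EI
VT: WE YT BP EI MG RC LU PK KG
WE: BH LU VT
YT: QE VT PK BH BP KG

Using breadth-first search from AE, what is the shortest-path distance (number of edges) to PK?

3

Level 0: AE
Level 1: BH, CT, EI, LU, MG
Level 2: BP, KG, QE, RC, RL, VT, WE, YT
Level 3: PK
PK first appears at level 3.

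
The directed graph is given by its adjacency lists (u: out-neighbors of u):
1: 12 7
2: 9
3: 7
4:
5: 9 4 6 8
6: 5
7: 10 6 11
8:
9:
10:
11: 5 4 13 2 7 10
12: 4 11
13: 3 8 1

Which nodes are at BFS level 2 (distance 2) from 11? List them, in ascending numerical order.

1, 3, 6, 8, 9

Level 0: 11
Level 1: 2, 4, 5, 7, 10, 13
Level 2: 1, 3, 6, 8, 9
Level 3: 12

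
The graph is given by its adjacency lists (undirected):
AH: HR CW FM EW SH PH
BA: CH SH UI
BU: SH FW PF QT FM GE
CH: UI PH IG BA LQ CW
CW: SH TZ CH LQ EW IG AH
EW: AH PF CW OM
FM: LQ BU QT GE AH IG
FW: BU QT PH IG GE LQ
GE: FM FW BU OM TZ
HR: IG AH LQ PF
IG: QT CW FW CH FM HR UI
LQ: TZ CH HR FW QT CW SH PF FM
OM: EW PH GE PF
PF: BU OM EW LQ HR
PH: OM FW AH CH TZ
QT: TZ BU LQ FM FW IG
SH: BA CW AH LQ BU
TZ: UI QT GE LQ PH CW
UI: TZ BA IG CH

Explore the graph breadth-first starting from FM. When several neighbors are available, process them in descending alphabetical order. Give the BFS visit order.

FM -> QT -> LQ -> IG -> GE -> BU -> AH -> TZ -> FW -> SH -> PF -> HR -> CW -> CH -> UI -> OM -> PH -> EW -> BA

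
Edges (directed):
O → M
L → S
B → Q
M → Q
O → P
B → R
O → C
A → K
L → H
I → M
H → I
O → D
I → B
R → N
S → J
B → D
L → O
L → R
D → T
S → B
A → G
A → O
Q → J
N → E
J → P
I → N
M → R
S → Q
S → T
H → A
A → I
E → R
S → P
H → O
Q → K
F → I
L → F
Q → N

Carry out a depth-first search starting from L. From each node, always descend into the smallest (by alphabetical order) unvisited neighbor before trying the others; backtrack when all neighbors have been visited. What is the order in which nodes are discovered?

Visit L
L → F
F → I
I → B
B → D
D → T
B → Q
Q → J
J → P
Q → K
Q → N
N → E
E → R
I → M
L → H
H → A
A → G
A → O
O → C
L → S

L → F → I → B → D → T → Q → J → P → K → N → E → R → M → H → A → G → O → C → S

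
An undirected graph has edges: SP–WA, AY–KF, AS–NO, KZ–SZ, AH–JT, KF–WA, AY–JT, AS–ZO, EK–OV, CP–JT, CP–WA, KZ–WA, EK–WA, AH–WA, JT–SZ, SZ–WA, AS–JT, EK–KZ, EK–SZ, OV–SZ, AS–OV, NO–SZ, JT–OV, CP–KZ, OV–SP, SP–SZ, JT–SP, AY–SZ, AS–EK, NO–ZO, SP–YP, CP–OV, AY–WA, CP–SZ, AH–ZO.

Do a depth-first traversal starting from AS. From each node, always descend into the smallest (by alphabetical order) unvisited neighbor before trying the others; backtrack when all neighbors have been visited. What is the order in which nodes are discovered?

Visit AS
AS → EK
EK → KZ
KZ → CP
CP → JT
JT → AH
AH → WA
WA → AY
AY → KF
AY → SZ
SZ → NO
NO → ZO
SZ → OV
OV → SP
SP → YP

AS, EK, KZ, CP, JT, AH, WA, AY, KF, SZ, NO, ZO, OV, SP, YP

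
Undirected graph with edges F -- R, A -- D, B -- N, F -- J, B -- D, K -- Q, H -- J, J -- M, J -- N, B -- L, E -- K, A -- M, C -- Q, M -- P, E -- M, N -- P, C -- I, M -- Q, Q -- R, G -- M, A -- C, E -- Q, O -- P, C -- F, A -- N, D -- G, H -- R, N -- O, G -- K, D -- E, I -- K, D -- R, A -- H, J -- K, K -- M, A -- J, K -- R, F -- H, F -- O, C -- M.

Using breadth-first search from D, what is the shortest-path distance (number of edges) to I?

3

Level 0: D
Level 1: A, B, E, G, R
Level 2: C, F, H, J, K, L, M, N, Q
Level 3: I, O, P
I first appears at level 3.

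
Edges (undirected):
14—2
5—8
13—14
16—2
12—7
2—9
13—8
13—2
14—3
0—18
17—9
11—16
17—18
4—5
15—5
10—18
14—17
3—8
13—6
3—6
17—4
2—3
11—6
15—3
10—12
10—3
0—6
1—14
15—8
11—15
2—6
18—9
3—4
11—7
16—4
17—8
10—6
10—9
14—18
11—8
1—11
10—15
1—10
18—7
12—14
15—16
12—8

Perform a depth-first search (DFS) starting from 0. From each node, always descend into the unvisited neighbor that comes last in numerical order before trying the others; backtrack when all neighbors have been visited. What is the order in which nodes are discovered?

0 -> 18 -> 17 -> 14 -> 13 -> 8 -> 15 -> 16 -> 11 -> 7 -> 12 -> 10 -> 9 -> 2 -> 6 -> 3 -> 4 -> 5 -> 1

Visit 0
0 → 18
18 → 17
17 → 14
14 → 13
13 → 8
8 → 15
15 → 16
16 → 11
11 → 7
7 → 12
12 → 10
10 → 9
9 → 2
2 → 6
6 → 3
3 → 4
4 → 5
10 → 1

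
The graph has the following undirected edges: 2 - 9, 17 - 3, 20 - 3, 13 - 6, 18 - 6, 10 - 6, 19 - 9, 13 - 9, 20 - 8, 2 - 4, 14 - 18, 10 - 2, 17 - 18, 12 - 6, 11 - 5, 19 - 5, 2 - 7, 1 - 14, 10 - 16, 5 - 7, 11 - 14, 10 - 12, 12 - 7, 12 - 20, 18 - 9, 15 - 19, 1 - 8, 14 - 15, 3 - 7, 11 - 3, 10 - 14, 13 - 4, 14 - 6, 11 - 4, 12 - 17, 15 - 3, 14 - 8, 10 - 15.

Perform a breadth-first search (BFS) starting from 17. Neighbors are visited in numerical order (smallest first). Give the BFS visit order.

Visit 17; enqueue 3, 12, 18 → queue [3, 12, 18]
Visit 3; enqueue 7, 11, 15, 20 → queue [12, 18, 7, 11, 15, 20]
Visit 12; enqueue 6, 10 → queue [18, 7, 11, 15, 20, 6, 10]
Visit 18; enqueue 9, 14 → queue [7, 11, 15, 20, 6, 10, 9, 14]
Visit 7; enqueue 2, 5 → queue [11, 15, 20, 6, 10, 9, 14, 2, 5]
Visit 11; enqueue 4 → queue [15, 20, 6, 10, 9, 14, 2, 5, 4]
Visit 15; enqueue 19 → queue [20, 6, 10, 9, 14, 2, 5, 4, 19]
Visit 20; enqueue 8 → queue [6, 10, 9, 14, 2, 5, 4, 19, 8]
Visit 6; enqueue 13 → queue [10, 9, 14, 2, 5, 4, 19, 8, 13]
Visit 10; enqueue 16 → queue [9, 14, 2, 5, 4, 19, 8, 13, 16]
Visit 9 → queue [14, 2, 5, 4, 19, 8, 13, 16]
Visit 14; enqueue 1 → queue [2, 5, 4, 19, 8, 13, 16, 1]
Visit 2 → queue [5, 4, 19, 8, 13, 16, 1]
Visit 5 → queue [4, 19, 8, 13, 16, 1]
Visit 4 → queue [19, 8, 13, 16, 1]
Visit 19 → queue [8, 13, 16, 1]
Visit 8 → queue [13, 16, 1]
Visit 13 → queue [16, 1]
Visit 16 → queue [1]
Visit 1 → queue []

17, 3, 12, 18, 7, 11, 15, 20, 6, 10, 9, 14, 2, 5, 4, 19, 8, 13, 16, 1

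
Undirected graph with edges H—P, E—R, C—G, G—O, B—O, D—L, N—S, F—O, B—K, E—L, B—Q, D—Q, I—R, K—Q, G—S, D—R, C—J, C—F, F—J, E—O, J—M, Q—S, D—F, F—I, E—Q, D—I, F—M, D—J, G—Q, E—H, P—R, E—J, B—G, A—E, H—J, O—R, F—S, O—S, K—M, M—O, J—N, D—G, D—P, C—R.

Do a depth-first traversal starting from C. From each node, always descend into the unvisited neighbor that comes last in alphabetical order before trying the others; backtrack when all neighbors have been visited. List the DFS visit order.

Visit C
C → R
R → P
P → H
H → J
J → N
N → S
S → Q
Q → K
K → M
M → O
O → G
G → D
D → L
L → E
E → A
D → I
I → F
G → B

C, R, P, H, J, N, S, Q, K, M, O, G, D, L, E, A, I, F, B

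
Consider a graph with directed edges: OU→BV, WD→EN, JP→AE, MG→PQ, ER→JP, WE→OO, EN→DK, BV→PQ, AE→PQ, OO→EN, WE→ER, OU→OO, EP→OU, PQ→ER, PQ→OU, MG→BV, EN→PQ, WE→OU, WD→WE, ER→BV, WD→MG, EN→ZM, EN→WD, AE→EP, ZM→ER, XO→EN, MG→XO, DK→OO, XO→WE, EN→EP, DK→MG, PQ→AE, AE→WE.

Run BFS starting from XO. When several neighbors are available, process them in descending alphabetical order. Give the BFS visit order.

XO → WE → EN → OU → OO → ER → ZM → WD → PQ → EP → DK → BV → JP → MG → AE

Visit XO; enqueue WE, EN → queue [WE, EN]
Visit WE; enqueue OU, OO, ER → queue [EN, OU, OO, ER]
Visit EN; enqueue ZM, WD, PQ, EP, DK → queue [OU, OO, ER, ZM, WD, PQ, EP, DK]
Visit OU; enqueue BV → queue [OO, ER, ZM, WD, PQ, EP, DK, BV]
Visit OO → queue [ER, ZM, WD, PQ, EP, DK, BV]
Visit ER; enqueue JP → queue [ZM, WD, PQ, EP, DK, BV, JP]
Visit ZM → queue [WD, PQ, EP, DK, BV, JP]
Visit WD; enqueue MG → queue [PQ, EP, DK, BV, JP, MG]
Visit PQ; enqueue AE → queue [EP, DK, BV, JP, MG, AE]
Visit EP → queue [DK, BV, JP, MG, AE]
Visit DK → queue [BV, JP, MG, AE]
Visit BV → queue [JP, MG, AE]
Visit JP → queue [MG, AE]
Visit MG → queue [AE]
Visit AE → queue []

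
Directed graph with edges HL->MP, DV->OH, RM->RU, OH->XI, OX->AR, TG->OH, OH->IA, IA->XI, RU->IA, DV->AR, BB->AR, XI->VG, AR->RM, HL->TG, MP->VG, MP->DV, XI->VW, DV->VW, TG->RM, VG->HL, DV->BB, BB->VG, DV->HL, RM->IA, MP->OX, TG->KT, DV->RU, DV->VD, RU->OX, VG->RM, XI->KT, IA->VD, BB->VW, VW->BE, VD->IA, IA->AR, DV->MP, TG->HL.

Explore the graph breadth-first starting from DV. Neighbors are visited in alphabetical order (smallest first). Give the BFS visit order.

DV -> AR -> BB -> HL -> MP -> OH -> RU -> VD -> VW -> RM -> VG -> TG -> OX -> IA -> XI -> BE -> KT

Visit DV; enqueue AR, BB, HL, MP, OH, RU, VD, VW → queue [AR, BB, HL, MP, OH, RU, VD, VW]
Visit AR; enqueue RM → queue [BB, HL, MP, OH, RU, VD, VW, RM]
Visit BB; enqueue VG → queue [HL, MP, OH, RU, VD, VW, RM, VG]
Visit HL; enqueue TG → queue [MP, OH, RU, VD, VW, RM, VG, TG]
Visit MP; enqueue OX → queue [OH, RU, VD, VW, RM, VG, TG, OX]
Visit OH; enqueue IA, XI → queue [RU, VD, VW, RM, VG, TG, OX, IA, XI]
Visit RU → queue [VD, VW, RM, VG, TG, OX, IA, XI]
Visit VD → queue [VW, RM, VG, TG, OX, IA, XI]
Visit VW; enqueue BE → queue [RM, VG, TG, OX, IA, XI, BE]
Visit RM → queue [VG, TG, OX, IA, XI, BE]
Visit VG → queue [TG, OX, IA, XI, BE]
Visit TG; enqueue KT → queue [OX, IA, XI, BE, KT]
Visit OX → queue [IA, XI, BE, KT]
Visit IA → queue [XI, BE, KT]
Visit XI → queue [BE, KT]
Visit BE → queue [KT]
Visit KT → queue []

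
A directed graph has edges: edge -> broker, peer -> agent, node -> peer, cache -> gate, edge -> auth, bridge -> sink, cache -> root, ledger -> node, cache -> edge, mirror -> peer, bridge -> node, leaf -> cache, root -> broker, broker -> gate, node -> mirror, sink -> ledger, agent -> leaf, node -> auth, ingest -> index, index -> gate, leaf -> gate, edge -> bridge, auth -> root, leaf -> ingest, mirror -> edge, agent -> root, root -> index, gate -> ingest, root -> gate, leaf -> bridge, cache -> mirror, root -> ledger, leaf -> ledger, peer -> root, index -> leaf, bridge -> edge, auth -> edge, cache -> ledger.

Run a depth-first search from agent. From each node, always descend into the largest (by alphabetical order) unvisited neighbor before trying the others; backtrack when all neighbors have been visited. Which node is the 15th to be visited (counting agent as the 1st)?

Visit agent
agent → root
root → ledger
ledger → node
node → peer
node → mirror
mirror → edge
edge → broker
broker → gate
gate → ingest
ingest → index
index → leaf
leaf → cache
leaf → bridge
bridge → sink
edge → auth

Visit order: agent, root, ledger, node, peer, mirror, edge, broker, gate, ingest, index, leaf, cache, bridge, sink, auth

sink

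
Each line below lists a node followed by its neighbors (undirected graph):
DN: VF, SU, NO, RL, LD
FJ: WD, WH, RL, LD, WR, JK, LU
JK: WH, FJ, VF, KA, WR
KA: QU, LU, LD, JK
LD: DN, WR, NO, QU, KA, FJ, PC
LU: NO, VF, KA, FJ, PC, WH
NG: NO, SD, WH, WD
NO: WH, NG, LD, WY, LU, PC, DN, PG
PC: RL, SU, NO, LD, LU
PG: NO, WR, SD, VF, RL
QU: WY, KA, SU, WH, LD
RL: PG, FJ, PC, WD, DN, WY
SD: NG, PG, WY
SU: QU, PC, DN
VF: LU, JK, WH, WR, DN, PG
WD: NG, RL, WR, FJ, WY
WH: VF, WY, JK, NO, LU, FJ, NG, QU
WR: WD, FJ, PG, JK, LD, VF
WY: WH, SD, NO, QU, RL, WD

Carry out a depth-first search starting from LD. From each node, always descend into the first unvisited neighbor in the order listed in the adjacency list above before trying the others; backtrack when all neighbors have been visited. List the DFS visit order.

LD -> DN -> VF -> LU -> NO -> WH -> WY -> SD -> NG -> WD -> RL -> PG -> WR -> FJ -> JK -> KA -> QU -> SU -> PC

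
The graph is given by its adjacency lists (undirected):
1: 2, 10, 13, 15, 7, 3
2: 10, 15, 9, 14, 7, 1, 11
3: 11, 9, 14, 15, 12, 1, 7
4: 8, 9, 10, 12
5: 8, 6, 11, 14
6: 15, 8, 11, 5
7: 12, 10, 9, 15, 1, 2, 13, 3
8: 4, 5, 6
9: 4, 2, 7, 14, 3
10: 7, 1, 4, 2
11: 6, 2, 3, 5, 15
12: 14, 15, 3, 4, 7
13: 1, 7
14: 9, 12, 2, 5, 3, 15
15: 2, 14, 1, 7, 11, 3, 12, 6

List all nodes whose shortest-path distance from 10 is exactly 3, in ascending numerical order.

5, 6

Level 0: 10
Level 1: 1, 2, 4, 7
Level 2: 3, 8, 9, 11, 12, 13, 14, 15
Level 3: 5, 6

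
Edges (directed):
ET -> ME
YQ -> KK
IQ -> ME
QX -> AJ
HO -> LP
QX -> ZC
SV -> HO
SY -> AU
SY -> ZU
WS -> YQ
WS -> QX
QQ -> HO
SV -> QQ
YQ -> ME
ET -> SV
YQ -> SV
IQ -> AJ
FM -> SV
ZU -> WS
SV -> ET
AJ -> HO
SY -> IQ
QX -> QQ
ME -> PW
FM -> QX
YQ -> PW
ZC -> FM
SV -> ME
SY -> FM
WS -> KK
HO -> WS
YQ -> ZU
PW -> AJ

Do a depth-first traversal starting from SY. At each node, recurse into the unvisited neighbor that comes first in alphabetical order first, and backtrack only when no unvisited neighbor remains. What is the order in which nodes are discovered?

Visit SY
SY → AU
SY → FM
FM → QX
QX → AJ
AJ → HO
HO → LP
HO → WS
WS → KK
WS → YQ
YQ → ME
ME → PW
YQ → SV
SV → ET
SV → QQ
YQ → ZU
QX → ZC
SY → IQ

SY, AU, FM, QX, AJ, HO, LP, WS, KK, YQ, ME, PW, SV, ET, QQ, ZU, ZC, IQ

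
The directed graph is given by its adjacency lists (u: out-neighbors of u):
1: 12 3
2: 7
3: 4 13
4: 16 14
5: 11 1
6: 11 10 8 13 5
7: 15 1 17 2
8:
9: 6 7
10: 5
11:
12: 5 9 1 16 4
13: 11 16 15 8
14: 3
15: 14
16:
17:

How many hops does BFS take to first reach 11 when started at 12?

Level 0: 12
Level 1: 1, 4, 5, 9, 16
Level 2: 3, 6, 7, 11, 14
Level 3: 2, 8, 10, 13, 15, 17
11 first appears at level 2.

2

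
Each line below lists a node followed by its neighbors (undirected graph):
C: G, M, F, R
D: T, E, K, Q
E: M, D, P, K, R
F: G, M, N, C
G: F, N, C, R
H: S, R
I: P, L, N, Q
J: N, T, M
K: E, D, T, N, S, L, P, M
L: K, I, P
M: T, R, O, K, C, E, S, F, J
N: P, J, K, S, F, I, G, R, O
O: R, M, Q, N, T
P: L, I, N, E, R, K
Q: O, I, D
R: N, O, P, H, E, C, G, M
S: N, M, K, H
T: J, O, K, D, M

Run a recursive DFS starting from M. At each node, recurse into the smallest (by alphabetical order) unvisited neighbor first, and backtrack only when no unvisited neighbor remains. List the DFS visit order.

M C F G N I L K D E P R H S O Q T J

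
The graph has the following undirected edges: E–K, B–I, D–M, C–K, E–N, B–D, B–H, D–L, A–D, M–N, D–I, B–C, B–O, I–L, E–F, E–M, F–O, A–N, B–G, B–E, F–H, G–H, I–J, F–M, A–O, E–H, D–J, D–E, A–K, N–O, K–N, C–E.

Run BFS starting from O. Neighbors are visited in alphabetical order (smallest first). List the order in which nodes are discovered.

O A B F N D K C E G H I M J L

Visit O; enqueue A, B, F, N → queue [A, B, F, N]
Visit A; enqueue D, K → queue [B, F, N, D, K]
Visit B; enqueue C, E, G, H, I → queue [F, N, D, K, C, E, G, H, I]
Visit F; enqueue M → queue [N, D, K, C, E, G, H, I, M]
Visit N → queue [D, K, C, E, G, H, I, M]
Visit D; enqueue J, L → queue [K, C, E, G, H, I, M, J, L]
Visit K → queue [C, E, G, H, I, M, J, L]
Visit C → queue [E, G, H, I, M, J, L]
Visit E → queue [G, H, I, M, J, L]
Visit G → queue [H, I, M, J, L]
Visit H → queue [I, M, J, L]
Visit I → queue [M, J, L]
Visit M → queue [J, L]
Visit J → queue [L]
Visit L → queue []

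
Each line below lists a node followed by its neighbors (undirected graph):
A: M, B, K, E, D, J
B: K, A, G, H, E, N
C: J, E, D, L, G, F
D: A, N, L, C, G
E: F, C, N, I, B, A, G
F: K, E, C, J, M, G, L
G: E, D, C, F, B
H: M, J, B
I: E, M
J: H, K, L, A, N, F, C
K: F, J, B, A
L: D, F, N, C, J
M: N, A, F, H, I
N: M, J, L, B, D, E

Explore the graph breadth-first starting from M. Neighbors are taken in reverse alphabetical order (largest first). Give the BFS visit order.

Visit M; enqueue N, I, H, F, A → queue [N, I, H, F, A]
Visit N; enqueue L, J, E, D, B → queue [I, H, F, A, L, J, E, D, B]
Visit I → queue [H, F, A, L, J, E, D, B]
Visit H → queue [F, A, L, J, E, D, B]
Visit F; enqueue K, G, C → queue [A, L, J, E, D, B, K, G, C]
Visit A → queue [L, J, E, D, B, K, G, C]
Visit L → queue [J, E, D, B, K, G, C]
Visit J → queue [E, D, B, K, G, C]
Visit E → queue [D, B, K, G, C]
Visit D → queue [B, K, G, C]
Visit B → queue [K, G, C]
Visit K → queue [G, C]
Visit G → queue [C]
Visit C → queue []

M, N, I, H, F, A, L, J, E, D, B, K, G, C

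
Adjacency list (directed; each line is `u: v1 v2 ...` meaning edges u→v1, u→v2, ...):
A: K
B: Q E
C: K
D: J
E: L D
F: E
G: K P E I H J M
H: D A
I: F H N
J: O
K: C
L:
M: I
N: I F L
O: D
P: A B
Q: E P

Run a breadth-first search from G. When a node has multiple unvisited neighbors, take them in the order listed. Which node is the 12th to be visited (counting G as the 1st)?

L

Visit G; enqueue K, P, E, I, H, J, M → queue [K, P, E, I, H, J, M]
Visit K; enqueue C → queue [P, E, I, H, J, M, C]
Visit P; enqueue A, B → queue [E, I, H, J, M, C, A, B]
Visit E; enqueue L, D → queue [I, H, J, M, C, A, B, L, D]
Visit I; enqueue F, N → queue [H, J, M, C, A, B, L, D, F, N]
Visit H → queue [J, M, C, A, B, L, D, F, N]
Visit J; enqueue O → queue [M, C, A, B, L, D, F, N, O]
Visit M → queue [C, A, B, L, D, F, N, O]
Visit C → queue [A, B, L, D, F, N, O]
Visit A → queue [B, L, D, F, N, O]
Visit B; enqueue Q → queue [L, D, F, N, O, Q]
Visit L → queue [D, F, N, O, Q]
Visit D → queue [F, N, O, Q]
Visit F → queue [N, O, Q]
Visit N → queue [O, Q]
Visit O → queue [Q]
Visit Q → queue []

Visit order: G, K, P, E, I, H, J, M, C, A, B, L, D, F, N, O, Q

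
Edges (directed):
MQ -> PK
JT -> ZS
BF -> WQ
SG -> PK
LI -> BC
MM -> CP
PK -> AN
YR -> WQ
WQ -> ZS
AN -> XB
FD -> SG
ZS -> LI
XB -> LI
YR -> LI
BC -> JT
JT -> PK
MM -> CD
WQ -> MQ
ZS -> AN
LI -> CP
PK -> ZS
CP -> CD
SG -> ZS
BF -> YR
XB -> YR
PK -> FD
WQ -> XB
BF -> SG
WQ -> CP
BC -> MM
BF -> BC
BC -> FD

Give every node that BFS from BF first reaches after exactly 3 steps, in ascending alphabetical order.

AN, CD

Level 0: BF
Level 1: BC, SG, WQ, YR
Level 2: CP, FD, JT, LI, MM, MQ, PK, XB, ZS
Level 3: AN, CD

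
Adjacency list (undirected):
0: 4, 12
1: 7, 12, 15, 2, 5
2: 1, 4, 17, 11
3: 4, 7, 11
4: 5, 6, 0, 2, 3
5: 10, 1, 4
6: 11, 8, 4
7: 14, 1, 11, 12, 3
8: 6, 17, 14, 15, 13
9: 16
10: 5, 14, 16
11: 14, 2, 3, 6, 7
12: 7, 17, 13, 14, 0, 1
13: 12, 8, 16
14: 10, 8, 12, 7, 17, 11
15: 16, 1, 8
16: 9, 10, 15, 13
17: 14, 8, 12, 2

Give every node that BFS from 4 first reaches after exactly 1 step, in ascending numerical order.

0, 2, 3, 5, 6

Level 0: 4
Level 1: 0, 2, 3, 5, 6
Level 2: 1, 7, 8, 10, 11, 12, 17
Level 3: 13, 14, 15, 16
Level 4: 9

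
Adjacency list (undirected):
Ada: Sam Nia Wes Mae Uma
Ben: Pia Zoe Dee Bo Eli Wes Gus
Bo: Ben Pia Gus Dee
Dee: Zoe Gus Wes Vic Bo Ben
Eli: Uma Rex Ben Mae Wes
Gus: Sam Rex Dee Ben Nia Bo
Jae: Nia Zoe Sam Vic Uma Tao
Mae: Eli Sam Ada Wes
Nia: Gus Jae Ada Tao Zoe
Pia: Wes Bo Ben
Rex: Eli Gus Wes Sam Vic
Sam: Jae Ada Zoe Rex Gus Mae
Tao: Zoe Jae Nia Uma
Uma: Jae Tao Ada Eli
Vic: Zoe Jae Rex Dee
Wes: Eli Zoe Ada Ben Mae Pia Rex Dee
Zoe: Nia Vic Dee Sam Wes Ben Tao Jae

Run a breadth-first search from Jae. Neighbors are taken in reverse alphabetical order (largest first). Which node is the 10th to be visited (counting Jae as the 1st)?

Ben

Visit Jae; enqueue Zoe, Vic, Uma, Tao, Sam, Nia → queue [Zoe, Vic, Uma, Tao, Sam, Nia]
Visit Zoe; enqueue Wes, Dee, Ben → queue [Vic, Uma, Tao, Sam, Nia, Wes, Dee, Ben]
Visit Vic; enqueue Rex → queue [Uma, Tao, Sam, Nia, Wes, Dee, Ben, Rex]
Visit Uma; enqueue Eli, Ada → queue [Tao, Sam, Nia, Wes, Dee, Ben, Rex, Eli, Ada]
Visit Tao → queue [Sam, Nia, Wes, Dee, Ben, Rex, Eli, Ada]
Visit Sam; enqueue Mae, Gus → queue [Nia, Wes, Dee, Ben, Rex, Eli, Ada, Mae, Gus]
Visit Nia → queue [Wes, Dee, Ben, Rex, Eli, Ada, Mae, Gus]
Visit Wes; enqueue Pia → queue [Dee, Ben, Rex, Eli, Ada, Mae, Gus, Pia]
Visit Dee; enqueue Bo → queue [Ben, Rex, Eli, Ada, Mae, Gus, Pia, Bo]
Visit Ben → queue [Rex, Eli, Ada, Mae, Gus, Pia, Bo]
Visit Rex → queue [Eli, Ada, Mae, Gus, Pia, Bo]
Visit Eli → queue [Ada, Mae, Gus, Pia, Bo]
Visit Ada → queue [Mae, Gus, Pia, Bo]
Visit Mae → queue [Gus, Pia, Bo]
Visit Gus → queue [Pia, Bo]
Visit Pia → queue [Bo]
Visit Bo → queue []

Visit order: Jae, Zoe, Vic, Uma, Tao, Sam, Nia, Wes, Dee, Ben, Rex, Eli, Ada, Mae, Gus, Pia, Bo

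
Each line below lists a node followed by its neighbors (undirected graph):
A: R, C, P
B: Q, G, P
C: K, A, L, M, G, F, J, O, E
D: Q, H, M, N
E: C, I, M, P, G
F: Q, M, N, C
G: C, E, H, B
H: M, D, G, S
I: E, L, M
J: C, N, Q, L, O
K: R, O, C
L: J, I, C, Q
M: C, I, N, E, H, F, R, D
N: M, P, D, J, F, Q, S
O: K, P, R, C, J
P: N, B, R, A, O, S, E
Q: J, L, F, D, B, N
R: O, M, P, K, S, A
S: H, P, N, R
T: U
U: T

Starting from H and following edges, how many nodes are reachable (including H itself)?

BFS from H visits: H, M, D, G, S, C, I, N, E, F, R, Q, B, P, K, A, L, J, O
Reachable nodes: 19 of 21 total.

19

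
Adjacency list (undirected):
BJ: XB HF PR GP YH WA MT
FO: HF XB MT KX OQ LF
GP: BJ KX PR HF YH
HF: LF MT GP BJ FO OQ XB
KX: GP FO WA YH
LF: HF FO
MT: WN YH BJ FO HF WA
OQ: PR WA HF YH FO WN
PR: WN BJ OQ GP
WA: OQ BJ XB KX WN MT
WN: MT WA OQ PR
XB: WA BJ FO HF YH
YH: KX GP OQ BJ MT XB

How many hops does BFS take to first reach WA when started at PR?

Level 0: PR
Level 1: BJ, GP, OQ, WN
Level 2: FO, HF, KX, MT, WA, XB, YH
Level 3: LF
WA first appears at level 2.

2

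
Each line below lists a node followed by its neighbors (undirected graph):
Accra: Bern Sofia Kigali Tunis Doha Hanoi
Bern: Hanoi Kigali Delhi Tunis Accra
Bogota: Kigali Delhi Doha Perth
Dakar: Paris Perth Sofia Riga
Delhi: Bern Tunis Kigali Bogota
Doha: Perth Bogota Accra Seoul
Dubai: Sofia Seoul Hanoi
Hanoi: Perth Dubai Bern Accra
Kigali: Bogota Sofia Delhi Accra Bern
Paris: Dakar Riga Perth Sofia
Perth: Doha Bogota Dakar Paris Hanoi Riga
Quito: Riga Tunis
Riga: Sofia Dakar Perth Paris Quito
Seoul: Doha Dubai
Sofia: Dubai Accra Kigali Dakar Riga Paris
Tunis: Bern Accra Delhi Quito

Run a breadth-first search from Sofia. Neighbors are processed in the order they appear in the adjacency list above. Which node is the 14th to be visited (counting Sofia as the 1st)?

Delhi

Visit Sofia; enqueue Dubai, Accra, Kigali, Dakar, Riga, Paris → queue [Dubai, Accra, Kigali, Dakar, Riga, Paris]
Visit Dubai; enqueue Seoul, Hanoi → queue [Accra, Kigali, Dakar, Riga, Paris, Seoul, Hanoi]
Visit Accra; enqueue Bern, Tunis, Doha → queue [Kigali, Dakar, Riga, Paris, Seoul, Hanoi, Bern, Tunis, Doha]
Visit Kigali; enqueue Bogota, Delhi → queue [Dakar, Riga, Paris, Seoul, Hanoi, Bern, Tunis, Doha, Bogota, Delhi]
Visit Dakar; enqueue Perth → queue [Riga, Paris, Seoul, Hanoi, Bern, Tunis, Doha, Bogota, Delhi, Perth]
Visit Riga; enqueue Quito → queue [Paris, Seoul, Hanoi, Bern, Tunis, Doha, Bogota, Delhi, Perth, Quito]
Visit Paris → queue [Seoul, Hanoi, Bern, Tunis, Doha, Bogota, Delhi, Perth, Quito]
Visit Seoul → queue [Hanoi, Bern, Tunis, Doha, Bogota, Delhi, Perth, Quito]
Visit Hanoi → queue [Bern, Tunis, Doha, Bogota, Delhi, Perth, Quito]
Visit Bern → queue [Tunis, Doha, Bogota, Delhi, Perth, Quito]
Visit Tunis → queue [Doha, Bogota, Delhi, Perth, Quito]
Visit Doha → queue [Bogota, Delhi, Perth, Quito]
Visit Bogota → queue [Delhi, Perth, Quito]
Visit Delhi → queue [Perth, Quito]
Visit Perth → queue [Quito]
Visit Quito → queue []

Visit order: Sofia, Dubai, Accra, Kigali, Dakar, Riga, Paris, Seoul, Hanoi, Bern, Tunis, Doha, Bogota, Delhi, Perth, Quito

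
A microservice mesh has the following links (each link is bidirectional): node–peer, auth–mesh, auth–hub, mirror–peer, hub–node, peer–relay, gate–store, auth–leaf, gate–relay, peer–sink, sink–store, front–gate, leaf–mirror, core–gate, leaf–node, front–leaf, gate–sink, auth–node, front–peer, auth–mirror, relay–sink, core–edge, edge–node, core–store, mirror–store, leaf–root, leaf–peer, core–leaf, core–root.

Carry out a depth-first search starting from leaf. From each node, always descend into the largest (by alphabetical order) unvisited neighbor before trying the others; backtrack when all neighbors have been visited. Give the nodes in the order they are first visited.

Visit leaf
leaf → root
root → core
core → store
store → sink
sink → relay
relay → peer
peer → node
node → hub
hub → auth
auth → mirror
auth → mesh
node → edge
peer → front
front → gate

leaf, root, core, store, sink, relay, peer, node, hub, auth, mirror, mesh, edge, front, gate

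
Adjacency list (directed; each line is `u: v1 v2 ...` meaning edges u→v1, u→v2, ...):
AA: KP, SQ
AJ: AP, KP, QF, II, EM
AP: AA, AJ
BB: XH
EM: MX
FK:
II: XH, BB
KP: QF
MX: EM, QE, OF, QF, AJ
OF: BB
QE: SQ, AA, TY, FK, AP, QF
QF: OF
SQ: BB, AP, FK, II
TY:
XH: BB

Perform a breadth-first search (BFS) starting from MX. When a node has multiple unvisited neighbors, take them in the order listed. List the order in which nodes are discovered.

Visit MX; enqueue EM, QE, OF, QF, AJ → queue [EM, QE, OF, QF, AJ]
Visit EM → queue [QE, OF, QF, AJ]
Visit QE; enqueue SQ, AA, TY, FK, AP → queue [OF, QF, AJ, SQ, AA, TY, FK, AP]
Visit OF; enqueue BB → queue [QF, AJ, SQ, AA, TY, FK, AP, BB]
Visit QF → queue [AJ, SQ, AA, TY, FK, AP, BB]
Visit AJ; enqueue KP, II → queue [SQ, AA, TY, FK, AP, BB, KP, II]
Visit SQ → queue [AA, TY, FK, AP, BB, KP, II]
Visit AA → queue [TY, FK, AP, BB, KP, II]
Visit TY → queue [FK, AP, BB, KP, II]
Visit FK → queue [AP, BB, KP, II]
Visit AP → queue [BB, KP, II]
Visit BB; enqueue XH → queue [KP, II, XH]
Visit KP → queue [II, XH]
Visit II → queue [XH]
Visit XH → queue []

MX EM QE OF QF AJ SQ AA TY FK AP BB KP II XH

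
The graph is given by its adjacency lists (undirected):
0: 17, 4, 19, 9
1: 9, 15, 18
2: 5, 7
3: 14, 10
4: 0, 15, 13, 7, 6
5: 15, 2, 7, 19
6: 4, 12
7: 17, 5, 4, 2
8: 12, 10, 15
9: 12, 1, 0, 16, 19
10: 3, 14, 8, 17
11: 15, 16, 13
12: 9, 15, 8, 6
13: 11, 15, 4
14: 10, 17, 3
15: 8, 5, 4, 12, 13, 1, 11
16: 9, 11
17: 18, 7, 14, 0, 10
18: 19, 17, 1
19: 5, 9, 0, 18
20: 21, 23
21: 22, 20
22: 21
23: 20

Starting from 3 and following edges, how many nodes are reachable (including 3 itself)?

20

BFS from 3 visits: 3, 14, 10, 17, 8, 18, 7, 0, 12, 15, 19, 1, 5, 4, 2, 9, 6, 13, 11, 16
Reachable nodes: 20 of 24 total.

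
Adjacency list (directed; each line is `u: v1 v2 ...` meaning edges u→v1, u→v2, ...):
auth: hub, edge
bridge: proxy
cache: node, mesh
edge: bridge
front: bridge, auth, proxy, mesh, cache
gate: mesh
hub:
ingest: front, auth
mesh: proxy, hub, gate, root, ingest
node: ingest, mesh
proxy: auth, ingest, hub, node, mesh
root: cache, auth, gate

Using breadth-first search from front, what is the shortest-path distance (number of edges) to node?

2

Level 0: front
Level 1: auth, bridge, cache, mesh, proxy
Level 2: edge, gate, hub, ingest, node, root
node first appears at level 2.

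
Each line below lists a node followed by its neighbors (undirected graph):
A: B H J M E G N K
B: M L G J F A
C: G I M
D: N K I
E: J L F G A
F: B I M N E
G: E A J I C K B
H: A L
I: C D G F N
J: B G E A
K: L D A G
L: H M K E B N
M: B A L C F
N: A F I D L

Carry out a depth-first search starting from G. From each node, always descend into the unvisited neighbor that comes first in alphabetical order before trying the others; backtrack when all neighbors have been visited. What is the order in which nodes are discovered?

Visit G
G → A
A → B
B → F
F → E
E → J
E → L
L → H
L → K
K → D
D → I
I → C
C → M
I → N

G -> A -> B -> F -> E -> J -> L -> H -> K -> D -> I -> C -> M -> N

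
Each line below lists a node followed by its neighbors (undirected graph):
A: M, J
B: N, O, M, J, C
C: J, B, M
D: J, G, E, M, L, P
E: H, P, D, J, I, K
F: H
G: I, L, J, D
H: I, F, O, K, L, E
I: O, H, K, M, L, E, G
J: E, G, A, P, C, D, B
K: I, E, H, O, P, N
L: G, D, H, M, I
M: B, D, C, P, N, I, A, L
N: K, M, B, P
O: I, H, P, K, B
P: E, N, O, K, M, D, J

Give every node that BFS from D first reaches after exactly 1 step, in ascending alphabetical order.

Level 0: D
Level 1: E, G, J, L, M, P
Level 2: A, B, C, H, I, K, N, O
Level 3: F

E, G, J, L, M, P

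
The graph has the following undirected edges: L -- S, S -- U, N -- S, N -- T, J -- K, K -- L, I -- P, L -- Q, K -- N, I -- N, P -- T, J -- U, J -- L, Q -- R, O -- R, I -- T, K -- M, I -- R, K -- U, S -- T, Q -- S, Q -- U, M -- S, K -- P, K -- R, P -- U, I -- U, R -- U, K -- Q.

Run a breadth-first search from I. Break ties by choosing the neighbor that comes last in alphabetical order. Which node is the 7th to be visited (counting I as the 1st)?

Visit I; enqueue U, T, R, P, N → queue [U, T, R, P, N]
Visit U; enqueue S, Q, K, J → queue [T, R, P, N, S, Q, K, J]
Visit T → queue [R, P, N, S, Q, K, J]
Visit R; enqueue O → queue [P, N, S, Q, K, J, O]
Visit P → queue [N, S, Q, K, J, O]
Visit N → queue [S, Q, K, J, O]
Visit S; enqueue M, L → queue [Q, K, J, O, M, L]
Visit Q → queue [K, J, O, M, L]
Visit K → queue [J, O, M, L]
Visit J → queue [O, M, L]
Visit O → queue [M, L]
Visit M → queue [L]
Visit L → queue []

Visit order: I, U, T, R, P, N, S, Q, K, J, O, M, L

S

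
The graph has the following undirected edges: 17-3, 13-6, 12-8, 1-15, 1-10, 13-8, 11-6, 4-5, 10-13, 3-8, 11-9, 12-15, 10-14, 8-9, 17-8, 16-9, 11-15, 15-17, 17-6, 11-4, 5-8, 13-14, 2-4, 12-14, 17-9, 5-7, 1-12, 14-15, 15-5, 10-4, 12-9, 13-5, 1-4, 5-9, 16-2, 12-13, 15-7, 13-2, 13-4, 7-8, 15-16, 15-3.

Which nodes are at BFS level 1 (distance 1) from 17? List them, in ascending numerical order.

3, 6, 8, 9, 15

Level 0: 17
Level 1: 3, 6, 8, 9, 15
Level 2: 1, 5, 7, 11, 12, 13, 14, 16
Level 3: 2, 4, 10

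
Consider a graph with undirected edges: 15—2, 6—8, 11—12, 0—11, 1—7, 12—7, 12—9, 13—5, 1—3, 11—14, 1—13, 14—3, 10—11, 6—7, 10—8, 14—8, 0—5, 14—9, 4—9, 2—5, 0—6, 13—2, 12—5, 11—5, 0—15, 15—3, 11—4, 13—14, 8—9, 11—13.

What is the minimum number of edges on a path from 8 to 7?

2

Level 0: 8
Level 1: 6, 9, 10, 14
Level 2: 0, 3, 4, 7, 11, 12, 13
Level 3: 1, 2, 5, 15
7 first appears at level 2.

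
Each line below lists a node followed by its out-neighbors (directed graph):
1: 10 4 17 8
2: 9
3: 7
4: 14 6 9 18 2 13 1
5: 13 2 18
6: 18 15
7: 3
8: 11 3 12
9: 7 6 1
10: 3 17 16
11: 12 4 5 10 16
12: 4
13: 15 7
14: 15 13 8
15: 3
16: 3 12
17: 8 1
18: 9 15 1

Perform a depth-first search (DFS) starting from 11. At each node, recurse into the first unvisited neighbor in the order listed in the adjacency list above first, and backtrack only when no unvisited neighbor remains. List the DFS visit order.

11 → 12 → 4 → 14 → 15 → 3 → 7 → 13 → 8 → 6 → 18 → 9 → 1 → 10 → 17 → 16 → 2 → 5

Visit 11
11 → 12
12 → 4
4 → 14
14 → 15
15 → 3
3 → 7
14 → 13
14 → 8
4 → 6
6 → 18
18 → 9
9 → 1
1 → 10
10 → 17
10 → 16
4 → 2
11 → 5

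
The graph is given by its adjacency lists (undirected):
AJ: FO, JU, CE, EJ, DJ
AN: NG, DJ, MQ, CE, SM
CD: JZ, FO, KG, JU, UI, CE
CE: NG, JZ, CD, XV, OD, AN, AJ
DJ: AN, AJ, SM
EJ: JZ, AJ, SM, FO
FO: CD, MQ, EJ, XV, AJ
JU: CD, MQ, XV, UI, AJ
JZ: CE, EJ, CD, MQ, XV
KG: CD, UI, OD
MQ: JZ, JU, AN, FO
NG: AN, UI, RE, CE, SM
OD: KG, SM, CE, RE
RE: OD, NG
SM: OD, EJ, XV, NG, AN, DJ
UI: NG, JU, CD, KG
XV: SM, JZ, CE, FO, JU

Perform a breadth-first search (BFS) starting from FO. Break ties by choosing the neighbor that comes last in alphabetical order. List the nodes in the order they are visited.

Visit FO; enqueue XV, MQ, EJ, CD, AJ → queue [XV, MQ, EJ, CD, AJ]
Visit XV; enqueue SM, JZ, JU, CE → queue [MQ, EJ, CD, AJ, SM, JZ, JU, CE]
Visit MQ; enqueue AN → queue [EJ, CD, AJ, SM, JZ, JU, CE, AN]
Visit EJ → queue [CD, AJ, SM, JZ, JU, CE, AN]
Visit CD; enqueue UI, KG → queue [AJ, SM, JZ, JU, CE, AN, UI, KG]
Visit AJ; enqueue DJ → queue [SM, JZ, JU, CE, AN, UI, KG, DJ]
Visit SM; enqueue OD, NG → queue [JZ, JU, CE, AN, UI, KG, DJ, OD, NG]
Visit JZ → queue [JU, CE, AN, UI, KG, DJ, OD, NG]
Visit JU → queue [CE, AN, UI, KG, DJ, OD, NG]
Visit CE → queue [AN, UI, KG, DJ, OD, NG]
Visit AN → queue [UI, KG, DJ, OD, NG]
Visit UI → queue [KG, DJ, OD, NG]
Visit KG → queue [DJ, OD, NG]
Visit DJ → queue [OD, NG]
Visit OD; enqueue RE → queue [NG, RE]
Visit NG → queue [RE]
Visit RE → queue []

FO, XV, MQ, EJ, CD, AJ, SM, JZ, JU, CE, AN, UI, KG, DJ, OD, NG, RE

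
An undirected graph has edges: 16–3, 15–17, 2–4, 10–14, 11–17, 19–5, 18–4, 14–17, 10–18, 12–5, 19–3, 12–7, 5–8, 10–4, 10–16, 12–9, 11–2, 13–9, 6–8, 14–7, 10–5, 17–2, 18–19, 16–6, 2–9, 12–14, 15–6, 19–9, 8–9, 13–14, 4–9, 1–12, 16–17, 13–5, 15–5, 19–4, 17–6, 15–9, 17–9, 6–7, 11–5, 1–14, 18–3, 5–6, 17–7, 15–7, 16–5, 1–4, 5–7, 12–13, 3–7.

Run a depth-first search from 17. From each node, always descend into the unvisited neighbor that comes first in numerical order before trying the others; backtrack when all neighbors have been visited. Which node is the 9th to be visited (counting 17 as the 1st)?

3

Visit 17
17 → 2
2 → 4
4 → 1
1 → 12
12 → 5
5 → 6
6 → 7
7 → 3
3 → 16
16 → 10
10 → 14
14 → 13
13 → 9
9 → 8
9 → 15
9 → 19
19 → 18
5 → 11

Visit order: 17, 2, 4, 1, 12, 5, 6, 7, 3, 16, 10, 14, 13, 9, 8, 15, 19, 18, 11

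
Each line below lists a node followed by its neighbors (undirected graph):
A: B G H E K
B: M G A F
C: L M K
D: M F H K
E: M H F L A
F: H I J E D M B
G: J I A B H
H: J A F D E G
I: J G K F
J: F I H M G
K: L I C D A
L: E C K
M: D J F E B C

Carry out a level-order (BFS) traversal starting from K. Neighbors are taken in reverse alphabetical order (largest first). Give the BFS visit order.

K L I D C A E J G F M H B

Visit K; enqueue L, I, D, C, A → queue [L, I, D, C, A]
Visit L; enqueue E → queue [I, D, C, A, E]
Visit I; enqueue J, G, F → queue [D, C, A, E, J, G, F]
Visit D; enqueue M, H → queue [C, A, E, J, G, F, M, H]
Visit C → queue [A, E, J, G, F, M, H]
Visit A; enqueue B → queue [E, J, G, F, M, H, B]
Visit E → queue [J, G, F, M, H, B]
Visit J → queue [G, F, M, H, B]
Visit G → queue [F, M, H, B]
Visit F → queue [M, H, B]
Visit M → queue [H, B]
Visit H → queue [B]
Visit B → queue []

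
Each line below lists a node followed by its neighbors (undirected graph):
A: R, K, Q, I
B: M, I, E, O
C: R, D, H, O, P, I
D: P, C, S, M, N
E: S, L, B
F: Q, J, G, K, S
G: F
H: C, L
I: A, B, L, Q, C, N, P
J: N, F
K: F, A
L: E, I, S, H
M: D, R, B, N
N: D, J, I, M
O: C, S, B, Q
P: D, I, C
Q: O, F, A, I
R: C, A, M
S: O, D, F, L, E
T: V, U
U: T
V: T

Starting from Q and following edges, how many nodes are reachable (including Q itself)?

19

BFS from Q visits: Q, O, F, A, I, C, S, B, J, G, K, R, L, N, P, D, H, E, M
Reachable nodes: 19 of 22 total.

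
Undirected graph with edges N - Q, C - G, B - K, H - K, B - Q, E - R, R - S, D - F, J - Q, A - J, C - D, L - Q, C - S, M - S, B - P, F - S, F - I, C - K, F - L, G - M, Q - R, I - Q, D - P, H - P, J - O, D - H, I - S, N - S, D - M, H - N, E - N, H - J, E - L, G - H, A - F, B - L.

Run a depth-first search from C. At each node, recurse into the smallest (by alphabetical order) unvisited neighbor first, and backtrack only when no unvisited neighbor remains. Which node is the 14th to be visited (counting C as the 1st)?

Visit C
C → D
D → F
F → A
A → J
J → H
H → G
G → M
M → S
S → I
I → Q
Q → B
B → K
B → L
L → E
E → N
E → R
B → P
J → O

Visit order: C, D, F, A, J, H, G, M, S, I, Q, B, K, L, E, N, R, P, O

L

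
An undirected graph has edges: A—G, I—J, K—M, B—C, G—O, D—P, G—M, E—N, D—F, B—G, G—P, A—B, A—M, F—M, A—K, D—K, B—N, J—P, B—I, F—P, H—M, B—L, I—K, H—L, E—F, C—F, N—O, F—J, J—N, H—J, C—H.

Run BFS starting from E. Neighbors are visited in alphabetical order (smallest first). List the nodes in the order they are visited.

E -> F -> N -> C -> D -> J -> M -> P -> B -> O -> H -> K -> I -> A -> G -> L

Visit E; enqueue F, N → queue [F, N]
Visit F; enqueue C, D, J, M, P → queue [N, C, D, J, M, P]
Visit N; enqueue B, O → queue [C, D, J, M, P, B, O]
Visit C; enqueue H → queue [D, J, M, P, B, O, H]
Visit D; enqueue K → queue [J, M, P, B, O, H, K]
Visit J; enqueue I → queue [M, P, B, O, H, K, I]
Visit M; enqueue A, G → queue [P, B, O, H, K, I, A, G]
Visit P → queue [B, O, H, K, I, A, G]
Visit B; enqueue L → queue [O, H, K, I, A, G, L]
Visit O → queue [H, K, I, A, G, L]
Visit H → queue [K, I, A, G, L]
Visit K → queue [I, A, G, L]
Visit I → queue [A, G, L]
Visit A → queue [G, L]
Visit G → queue [L]
Visit L → queue []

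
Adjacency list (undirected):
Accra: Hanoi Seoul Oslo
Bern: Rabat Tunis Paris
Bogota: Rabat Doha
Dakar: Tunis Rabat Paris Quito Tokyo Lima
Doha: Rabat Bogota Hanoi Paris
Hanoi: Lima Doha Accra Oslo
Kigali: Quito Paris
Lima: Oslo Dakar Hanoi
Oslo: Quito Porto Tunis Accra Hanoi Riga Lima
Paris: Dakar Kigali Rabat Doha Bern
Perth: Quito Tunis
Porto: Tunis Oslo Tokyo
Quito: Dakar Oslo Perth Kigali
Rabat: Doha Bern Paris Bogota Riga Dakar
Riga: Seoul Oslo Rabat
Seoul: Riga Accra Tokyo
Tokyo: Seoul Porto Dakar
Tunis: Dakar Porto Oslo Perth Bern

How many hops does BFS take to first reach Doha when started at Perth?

Level 0: Perth
Level 1: Quito, Tunis
Level 2: Bern, Dakar, Kigali, Oslo, Porto
Level 3: Accra, Hanoi, Lima, Paris, Rabat, Riga, Tokyo
Level 4: Bogota, Doha, Seoul
Doha first appears at level 4.

4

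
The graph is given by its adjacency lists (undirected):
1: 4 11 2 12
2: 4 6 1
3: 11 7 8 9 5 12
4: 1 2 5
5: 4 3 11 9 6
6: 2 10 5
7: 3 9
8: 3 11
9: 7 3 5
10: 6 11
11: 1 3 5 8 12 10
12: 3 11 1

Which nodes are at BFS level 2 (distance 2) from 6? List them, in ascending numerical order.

Level 0: 6
Level 1: 2, 5, 10
Level 2: 1, 3, 4, 9, 11
Level 3: 7, 8, 12

1, 3, 4, 9, 11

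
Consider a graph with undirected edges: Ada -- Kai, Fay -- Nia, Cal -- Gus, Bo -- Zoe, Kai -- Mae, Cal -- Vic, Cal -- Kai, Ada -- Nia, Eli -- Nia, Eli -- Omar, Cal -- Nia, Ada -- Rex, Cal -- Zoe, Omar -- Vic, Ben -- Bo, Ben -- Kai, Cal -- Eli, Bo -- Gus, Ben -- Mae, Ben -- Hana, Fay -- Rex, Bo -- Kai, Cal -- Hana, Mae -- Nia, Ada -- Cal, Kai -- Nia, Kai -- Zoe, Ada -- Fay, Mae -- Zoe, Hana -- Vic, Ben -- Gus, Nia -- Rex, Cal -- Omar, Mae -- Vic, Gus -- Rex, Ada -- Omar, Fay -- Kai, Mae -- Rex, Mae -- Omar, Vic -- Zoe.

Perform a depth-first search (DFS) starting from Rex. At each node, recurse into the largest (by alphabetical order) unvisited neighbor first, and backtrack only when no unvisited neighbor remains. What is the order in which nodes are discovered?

Rex, Nia, Mae, Zoe, Vic, Omar, Eli, Cal, Kai, Fay, Ada, Bo, Gus, Ben, Hana

Visit Rex
Rex → Nia
Nia → Mae
Mae → Zoe
Zoe → Vic
Vic → Omar
Omar → Eli
Eli → Cal
Cal → Kai
Kai → Fay
Fay → Ada
Kai → Bo
Bo → Gus
Gus → Ben
Ben → Hana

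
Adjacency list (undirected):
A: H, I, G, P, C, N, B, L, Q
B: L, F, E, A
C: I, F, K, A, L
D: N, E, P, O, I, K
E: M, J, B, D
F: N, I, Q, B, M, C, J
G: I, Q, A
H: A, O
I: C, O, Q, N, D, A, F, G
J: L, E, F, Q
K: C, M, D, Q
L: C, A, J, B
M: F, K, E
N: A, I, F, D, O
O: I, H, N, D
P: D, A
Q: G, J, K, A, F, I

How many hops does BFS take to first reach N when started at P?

2

Level 0: P
Level 1: A, D
Level 2: B, C, E, G, H, I, K, L, N, O, Q
Level 3: F, J, M
N first appears at level 2.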